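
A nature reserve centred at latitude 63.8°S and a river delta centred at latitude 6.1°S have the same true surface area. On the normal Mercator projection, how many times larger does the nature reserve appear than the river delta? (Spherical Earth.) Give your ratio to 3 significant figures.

5.07

Mercator areal scale is sec²φ.
At 63.8°: sec²(63.8°) = 1/0.4415² = 5.130.
At 6.1°: sec²(6.1°) = 1/0.9943² = 1.011.
Ratio = 5.130/1.011 = cos²(6.1°)/cos²(63.8°) ≈ 5.07.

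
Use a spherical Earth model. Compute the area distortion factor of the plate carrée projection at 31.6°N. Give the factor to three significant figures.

For the equirectangular projection with φ₀ = 0 (plate carrée), h = 1 along meridians and k = sec φ along parallels.
Areal scale = h·k = 1 × sec φ; at 31.6°, h = 1.000, k = 1.174, so h·k = 1.174.

1.17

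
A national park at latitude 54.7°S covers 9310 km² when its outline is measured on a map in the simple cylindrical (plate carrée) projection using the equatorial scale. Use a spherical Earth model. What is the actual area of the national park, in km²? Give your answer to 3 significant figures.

5380 km²

For the equirectangular projection with φ₀ = 0 (plate carrée), h = 1 along meridians and k = sec φ along parallels.
Areal scale = h·k = 1 × sec φ; at 54.7°, h = 1.000, k = 1.731, so h·k = 1.731.
True area = apparent / (areal scale) = 9310 / 1.731 ≈ 5380 km².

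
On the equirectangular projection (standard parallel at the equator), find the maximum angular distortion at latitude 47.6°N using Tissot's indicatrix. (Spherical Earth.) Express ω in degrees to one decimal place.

22.4°

For the equirectangular projection with φ₀ = 0 (plate carrée), h = 1 along meridians and k = sec φ along parallels.
At 47.6°: h = 1.000, k = 1.483; principal scales a = 1.483, b = 1.000.
sin(ω/2) = (a − b)/(a + b) = 0.4830/2.483 = 0.1945, so ω = 2 arcsin(0.1945) ≈ 22.4°.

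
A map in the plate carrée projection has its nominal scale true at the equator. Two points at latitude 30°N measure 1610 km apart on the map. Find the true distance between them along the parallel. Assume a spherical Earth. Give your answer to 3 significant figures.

1390 km

For the equirectangular projection with φ₀ = 0 (plate carrée), h = 1 along meridians and k = sec φ along parallels.
Along the parallel at 30°, map distances are exaggerated by k = sec 30° = 1.155.
True distance = 1610 / 1.155 = 1610 × cos 30° ≈ 1390 km.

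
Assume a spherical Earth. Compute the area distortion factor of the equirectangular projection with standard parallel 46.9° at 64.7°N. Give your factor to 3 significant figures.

The equidistant cylindrical projection with φ₀ = 46.9° has h = 1 (meridians true) and k = cos φ₀ / cos φ along parallels.
Areal scale = h·k = 1 × cos φ₀ / cos φ; at 64.7°, h = 1.000, k = 1.599, so h·k = 1.599.

1.60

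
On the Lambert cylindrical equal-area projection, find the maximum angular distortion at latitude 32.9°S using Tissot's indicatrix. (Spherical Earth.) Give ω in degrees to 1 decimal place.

The Lambert cylindrical equal-area projection is the cylindrical equal-area projection with its standard parallel at the equator (φ₀ = 0). For cylindrical equal-area with standard parallel φ₀, h = cos φ / cos φ₀ and k = cos φ₀ / cos φ, so h·k = 1.
At 32.9°: h = 0.8396, k = 1.191; principal scales a = 1.191, b = 0.8396.
sin(ω/2) = (a − b)/(a + b) = 0.3514/2.031 = 0.1730, so ω = 2 arcsin(0.1730) ≈ 19.9°.

19.9°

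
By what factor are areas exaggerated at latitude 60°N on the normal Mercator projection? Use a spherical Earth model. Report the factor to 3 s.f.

For Mercator, h = k = sec φ (a conformal cylindrical projection has a single point scale, 1/cos φ).
Areal scale = k² = sec²φ = 1/cos²(60°) = 1/0.5000² = 4.000.

4.00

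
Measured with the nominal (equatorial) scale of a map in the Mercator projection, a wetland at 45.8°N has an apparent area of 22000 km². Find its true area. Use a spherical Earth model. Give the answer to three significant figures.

The Mercator projection is conformal; its linear scale factor is the same in every direction and equals sec φ = 1/cos φ.
Areal scale = k² = sec²φ = 1/cos²(45.8°) = 1/0.6972² = 2.057.
True area = apparent / (areal scale) = 22000 / 2.057 ≈ 10700 km².

10700 km²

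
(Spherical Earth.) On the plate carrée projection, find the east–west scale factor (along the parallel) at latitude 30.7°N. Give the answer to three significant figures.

Plate carrée maps x = Rλ, y = Rφ. The meridian scale is h = 1 and the parallel scale is k = 1/cos φ = sec φ.
k = 1/cos 30.7° = 1/0.8599 = 1.163.

1.16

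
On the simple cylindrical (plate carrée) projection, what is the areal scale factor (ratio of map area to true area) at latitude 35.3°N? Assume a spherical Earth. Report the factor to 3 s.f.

Plate carrée maps x = Rλ, y = Rφ. The meridian scale is h = 1 and the parallel scale is k = 1/cos φ = sec φ.
Areal scale = h·k = 1 × sec φ; at 35.3°, h = 1.000, k = 1.225, so h·k = 1.225.

1.23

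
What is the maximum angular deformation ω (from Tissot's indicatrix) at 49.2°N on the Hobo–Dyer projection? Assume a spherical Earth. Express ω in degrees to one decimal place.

22.1°

The Hobo–Dyer projection is cylindrical equal-area with φ₀ = 37.5°. A cylindrical equal-area projection with standard parallel φ₀ has meridian scale h = cos φ / cos φ₀ and parallel scale k = cos φ₀ / cos φ (so areas are preserved, h·k = 1).
At 49.2°: h = 0.8236, k = 1.214; principal scales a = 1.214, b = 0.8236.
sin(ω/2) = (a − b)/(a + b) = 0.3905/2.038 = 0.1916, so ω = 2 arcsin(0.1916) ≈ 22.1°.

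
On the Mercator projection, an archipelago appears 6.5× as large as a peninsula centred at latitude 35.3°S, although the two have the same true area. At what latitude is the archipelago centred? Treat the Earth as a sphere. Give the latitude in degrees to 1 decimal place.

On Mercator, (apparent₁)/(apparent₂) = sec²φ₁ / sec²φ₂ when true areas are equal.
cos²φ₂ / cos²φ₁ = 6.5  ⇒  cos φ₁ = cos 35.3° / √6.5 = 0.8161/2.550 = 0.3201.
φ₁ = arccos(0.3201) ≈ 71.3°.

71.3°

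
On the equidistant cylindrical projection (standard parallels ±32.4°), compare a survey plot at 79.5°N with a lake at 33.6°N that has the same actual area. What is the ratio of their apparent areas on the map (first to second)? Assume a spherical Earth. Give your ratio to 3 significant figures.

In the equirectangular projection with standard parallel φ₀ = 32.4° (x = Rλ cos φ₀, y = Rφ), meridians are true-scale (h = 1) and the parallel scale is k = cos φ₀ / cos φ.
Areal scale at 79.5°: h·k = 1.000 × 4.633 = 4.633.
Areal scale at 33.6°: h·k = 1.000 × 1.014 = 1.014.
Ratio = 4.633/1.014 ≈ 4.57.

4.57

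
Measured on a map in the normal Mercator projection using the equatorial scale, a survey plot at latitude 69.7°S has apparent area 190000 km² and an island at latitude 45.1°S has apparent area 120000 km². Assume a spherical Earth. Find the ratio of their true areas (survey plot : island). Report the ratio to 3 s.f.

Mercator's areal exaggeration is sec²φ; hence true area = (apparent area) · cos²φ.
True area of survey plot: 190000 × cos²(69.7°) = 190000 × 0.1204 = 22870 km².
True area of island: 120000 × cos²(45.1°) = 120000 × 0.4983 = 59790 km².
Ratio = 22870 / 59790 ≈ 0.382.

0.382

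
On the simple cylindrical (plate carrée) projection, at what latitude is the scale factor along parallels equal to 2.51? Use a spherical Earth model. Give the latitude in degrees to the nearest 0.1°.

Plate carrée: h = 1, k = sec φ along parallels.
sec φ = 2.51  ⇒  cos φ = 0.3984  ⇒  φ ≈ 66.5°.

66.5°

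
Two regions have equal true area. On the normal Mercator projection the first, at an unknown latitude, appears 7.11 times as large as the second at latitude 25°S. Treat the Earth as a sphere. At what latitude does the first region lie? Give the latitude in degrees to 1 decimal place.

On Mercator, (apparent₁)/(apparent₂) = sec²φ₁ / sec²φ₂ when true areas are equal.
cos²φ₂ / cos²φ₁ = 7.11  ⇒  cos φ₁ = cos 25° / √7.11 = 0.9063/2.666 = 0.3399.
φ₁ = arccos(0.3399) ≈ 70.1°.

70.1°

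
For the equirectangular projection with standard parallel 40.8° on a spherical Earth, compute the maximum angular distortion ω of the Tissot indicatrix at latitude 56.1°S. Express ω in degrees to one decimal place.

The equidistant cylindrical projection with φ₀ = 40.8° has h = 1 (meridians true) and k = cos φ₀ / cos φ along parallels.
At 56.1°: h = 1.000, k = 1.357; principal scales a = 1.357, b = 1.000.
sin(ω/2) = (a − b)/(a + b) = 0.3572/2.357 = 0.1516, so ω = 2 arcsin(0.1516) ≈ 17.4°.

17.4°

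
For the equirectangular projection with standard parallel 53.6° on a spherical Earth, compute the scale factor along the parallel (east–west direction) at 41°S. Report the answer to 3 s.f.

0.786

In the equirectangular projection with standard parallel φ₀ = 53.6° (x = Rλ cos φ₀, y = Rφ), meridians are true-scale (h = 1) and the parallel scale is k = cos φ₀ / cos φ.
k = cos 53.6° / cos 41° = 0.5934/0.7547 = 0.7863.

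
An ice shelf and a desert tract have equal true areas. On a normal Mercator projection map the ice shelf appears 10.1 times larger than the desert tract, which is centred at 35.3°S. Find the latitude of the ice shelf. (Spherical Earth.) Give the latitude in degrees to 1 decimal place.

75.1°

On Mercator, (apparent₁)/(apparent₂) = sec²φ₁ / sec²φ₂ when true areas are equal.
cos²φ₂ / cos²φ₁ = 10.1  ⇒  cos φ₁ = cos 35.3° / √10.1 = 0.8161/3.178 = 0.2568.
φ₁ = arccos(0.2568) ≈ 75.1°.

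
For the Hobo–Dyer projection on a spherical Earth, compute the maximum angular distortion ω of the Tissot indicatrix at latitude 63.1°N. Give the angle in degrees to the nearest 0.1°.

61.2°

The Hobo–Dyer projection is cylindrical equal-area with φ₀ = 37.5°. A cylindrical equal-area projection with standard parallel φ₀ has meridian scale h = cos φ / cos φ₀ and parallel scale k = cos φ₀ / cos φ (so areas are preserved, h·k = 1).
At 63.1°: h = 0.5703, k = 1.754; principal scales a = 1.754, b = 0.5703.
sin(ω/2) = (a − b)/(a + b) = 1.183/2.324 = 0.5092, so ω = 2 arcsin(0.5092) ≈ 61.2°.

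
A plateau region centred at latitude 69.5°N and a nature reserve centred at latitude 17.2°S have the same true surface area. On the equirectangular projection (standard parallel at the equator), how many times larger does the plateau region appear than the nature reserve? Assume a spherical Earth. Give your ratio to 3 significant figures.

2.73

In the plate carrée (x = Rλ, y = Rφ), meridians are true-scale (h = 1) and parallels are stretched by k = sec φ.
Areal scale at 69.5°: h·k = 1.000 × 2.855 = 2.855.
Areal scale at 17.2°: h·k = 1.000 × 1.047 = 1.047.
Ratio = 2.855/1.047 ≈ 2.73.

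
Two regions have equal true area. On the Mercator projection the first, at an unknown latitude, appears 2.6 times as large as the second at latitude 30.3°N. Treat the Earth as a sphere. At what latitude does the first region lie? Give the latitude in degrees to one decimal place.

57.6°

For equal true areas on Mercator, apparent areas scale as sec²φ, so the ratio is cos²φ₂ / cos²φ₁.
cos²φ₂ / cos²φ₁ = 2.6  ⇒  cos φ₁ = cos 30.3° / √2.6 = 0.8634/1.612 = 0.5355.
φ₁ = arccos(0.5355) ≈ 57.6°.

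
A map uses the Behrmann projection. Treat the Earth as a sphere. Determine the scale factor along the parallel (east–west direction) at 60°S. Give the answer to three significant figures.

1.73

The Behrmann projection is cylindrical equal-area with φ₀ = 30°. Cylindrical equal-area (φ₀ = 30°): h = cos φ / cos 30° along meridians, k = cos 30° / cos φ along parallels; h·k = 1.
k = cos 30° / cos 60° = 0.8660/0.5000 = 1.732.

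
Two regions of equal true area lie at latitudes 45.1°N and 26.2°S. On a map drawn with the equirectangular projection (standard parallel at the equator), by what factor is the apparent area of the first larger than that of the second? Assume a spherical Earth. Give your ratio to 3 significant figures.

1.27

For the equirectangular projection with φ₀ = 0 (plate carrée), h = 1 along meridians and k = sec φ along parallels.
Areal scale at 45.1°: h·k = 1.000 × 1.417 = 1.417.
Areal scale at 26.2°: h·k = 1.000 × 1.115 = 1.115.
Ratio = 1.417/1.115 ≈ 1.27.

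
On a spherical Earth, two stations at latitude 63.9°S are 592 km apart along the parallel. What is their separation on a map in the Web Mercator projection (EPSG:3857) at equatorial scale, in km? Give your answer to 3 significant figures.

The Mercator projection is conformal; its linear scale factor is the same in every direction and equals sec φ = 1/cos φ.
Along the parallel, k = sec 63.9° = 1/0.4399 = 2.273.
Map distance = 592 × 2.273 ≈ 1350 km.

1350 km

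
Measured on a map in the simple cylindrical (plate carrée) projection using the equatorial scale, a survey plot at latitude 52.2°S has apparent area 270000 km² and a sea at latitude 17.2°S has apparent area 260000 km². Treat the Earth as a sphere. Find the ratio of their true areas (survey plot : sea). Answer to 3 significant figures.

On the plate carrée, areal scale = h·k = 1 × sec φ, so true area = apparent × cos φ.
True area of survey plot: 270000 × cos(52.2°) = 270000 × 0.6129 = 165500 km².
True area of sea: 260000 × cos(17.2°) = 260000 × 0.9553 = 248400 km².
Ratio = 165500 / 248400 ≈ 0.666.

0.666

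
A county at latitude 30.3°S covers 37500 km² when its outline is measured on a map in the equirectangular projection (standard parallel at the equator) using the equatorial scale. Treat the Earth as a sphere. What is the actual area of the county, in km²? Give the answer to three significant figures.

In the plate carrée (x = Rλ, y = Rφ), meridians are true-scale (h = 1) and parallels are stretched by k = sec φ.
Areal scale = h·k = 1 × sec φ; at 30.3°, h = 1.000, k = 1.158, so h·k = 1.158.
True area = apparent / (areal scale) = 37500 / 1.158 ≈ 32400 km².

32400 km²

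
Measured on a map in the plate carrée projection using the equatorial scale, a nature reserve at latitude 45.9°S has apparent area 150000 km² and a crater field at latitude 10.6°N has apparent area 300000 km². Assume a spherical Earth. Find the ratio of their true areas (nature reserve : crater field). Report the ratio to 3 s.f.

On the plate carrée, areal scale = h·k = 1 × sec φ, so true area = apparent × cos φ.
True area of nature reserve: 150000 × cos(45.9°) = 150000 × 0.6959 = 104400 km².
True area of crater field: 300000 × cos(10.6°) = 300000 × 0.9829 = 294900 km².
Ratio = 104400 / 294900 ≈ 0.354.

0.354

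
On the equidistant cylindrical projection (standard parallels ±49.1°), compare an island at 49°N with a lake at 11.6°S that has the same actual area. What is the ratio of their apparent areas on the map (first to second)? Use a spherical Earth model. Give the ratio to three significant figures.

1.49

In the equirectangular projection with standard parallel φ₀ = 49.1° (x = Rλ cos φ₀, y = Rφ), meridians are true-scale (h = 1) and the parallel scale is k = cos φ₀ / cos φ.
Areal scale at 49°: h·k = 1.000 × 0.9980 = 0.9980.
Areal scale at 11.6°: h·k = 1.000 × 0.6684 = 0.6684.
Ratio = 0.9980/0.6684 ≈ 1.49.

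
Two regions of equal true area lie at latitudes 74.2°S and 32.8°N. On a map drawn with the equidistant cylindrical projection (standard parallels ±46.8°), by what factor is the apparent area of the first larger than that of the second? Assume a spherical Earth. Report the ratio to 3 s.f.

3.09

The equidistant cylindrical projection with φ₀ = 46.8° has h = 1 (meridians true) and k = cos φ₀ / cos φ along parallels.
Areal scale at 74.2°: h·k = 1.000 × 2.514 = 2.514.
Areal scale at 32.8°: h·k = 1.000 × 0.8144 = 0.8144.
Ratio = 2.514/0.8144 ≈ 3.09.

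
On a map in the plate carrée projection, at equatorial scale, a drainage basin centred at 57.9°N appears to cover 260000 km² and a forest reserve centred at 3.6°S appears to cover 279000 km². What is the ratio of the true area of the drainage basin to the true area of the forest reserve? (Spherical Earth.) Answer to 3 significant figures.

On the plate carrée, areal scale = h·k = 1 × sec φ, so true area = apparent × cos φ.
True area of drainage basin: 260000 × cos(57.9°) = 260000 × 0.5314 = 138200 km².
True area of forest reserve: 279000 × cos(3.6°) = 279000 × 0.9980 = 278400 km².
Ratio = 138200 / 278400 ≈ 0.496.

0.496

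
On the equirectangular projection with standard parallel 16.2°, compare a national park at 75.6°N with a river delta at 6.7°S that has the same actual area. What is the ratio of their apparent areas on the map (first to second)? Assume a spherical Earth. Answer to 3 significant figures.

The equidistant cylindrical projection with φ₀ = 16.2° has h = 1 (meridians true) and k = cos φ₀ / cos φ along parallels.
Areal scale at 75.6°: h·k = 1.000 × 3.861 = 3.861.
Areal scale at 6.7°: h·k = 1.000 × 0.9669 = 0.9669.
Ratio = 3.861/0.9669 ≈ 3.99.

3.99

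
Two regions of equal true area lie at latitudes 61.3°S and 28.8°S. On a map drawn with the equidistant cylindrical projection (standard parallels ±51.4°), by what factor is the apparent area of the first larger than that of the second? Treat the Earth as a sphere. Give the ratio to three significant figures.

In the equirectangular projection with standard parallel φ₀ = 51.4° (x = Rλ cos φ₀, y = Rφ), meridians are true-scale (h = 1) and the parallel scale is k = cos φ₀ / cos φ.
Areal scale at 61.3°: h·k = 1.000 × 1.299 = 1.299.
Areal scale at 28.8°: h·k = 1.000 × 0.7119 = 0.7119.
Ratio = 1.299/0.7119 ≈ 1.82.

1.82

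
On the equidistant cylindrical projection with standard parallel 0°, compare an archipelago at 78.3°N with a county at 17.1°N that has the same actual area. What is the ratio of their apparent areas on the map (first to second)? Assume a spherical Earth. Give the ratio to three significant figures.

In the plate carrée (x = Rλ, y = Rφ), meridians are true-scale (h = 1) and parallels are stretched by k = sec φ.
Areal scale at 78.3°: h·k = 1.000 × 4.931 = 4.931.
Areal scale at 17.1°: h·k = 1.000 × 1.046 = 1.046.
Ratio = 4.931/1.046 ≈ 4.71.

4.71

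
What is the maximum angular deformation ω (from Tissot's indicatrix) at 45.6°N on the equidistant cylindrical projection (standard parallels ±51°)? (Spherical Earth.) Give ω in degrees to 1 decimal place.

In the equirectangular projection with standard parallel φ₀ = 51° (x = Rλ cos φ₀, y = Rφ), meridians are true-scale (h = 1) and the parallel scale is k = cos φ₀ / cos φ.
At 45.6°: h = 1.000, k = 0.8995; principal scales a = 1.000, b = 0.8995.
sin(ω/2) = (a − b)/(a + b) = 0.1005/1.899 = 0.05293, so ω = 2 arcsin(0.05293) ≈ 6.1°.

6.1°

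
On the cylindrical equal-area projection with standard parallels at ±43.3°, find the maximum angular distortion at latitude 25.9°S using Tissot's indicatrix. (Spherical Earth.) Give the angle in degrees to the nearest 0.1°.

24.1°

Cylindrical equal-area (φ₀ = 43.3°): h = cos φ / cos 43.3° along meridians, k = cos 43.3° / cos φ along parallels; h·k = 1.
At 25.9°: h = 1.236, k = 0.8090; principal scales a = 1.236, b = 0.8090.
sin(ω/2) = (a − b)/(a + b) = 0.4270/2.045 = 0.2088, so ω = 2 arcsin(0.2088) ≈ 24.1°.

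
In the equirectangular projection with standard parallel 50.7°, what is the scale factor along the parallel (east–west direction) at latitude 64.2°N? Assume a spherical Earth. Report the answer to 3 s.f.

With standard parallel φ₀ = 50.7°, the equirectangular projection gives x = Rλ cos φ₀, y = Rφ, so h = 1 and k = cos 50.7° / cos φ.
k = cos 50.7° / cos 64.2° = 0.6334/0.4352 = 1.455.

1.46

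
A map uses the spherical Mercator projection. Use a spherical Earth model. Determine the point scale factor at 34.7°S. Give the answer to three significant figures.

1.22

The Mercator projection is conformal; its linear scale factor is the same in every direction and equals sec φ = 1/cos φ.
k = 1/cos 34.7° = 1/0.8221 = 1.216.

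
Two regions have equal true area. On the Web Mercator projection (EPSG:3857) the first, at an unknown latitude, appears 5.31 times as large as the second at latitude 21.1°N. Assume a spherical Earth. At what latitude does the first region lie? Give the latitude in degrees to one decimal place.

66.1°

For equal true areas on Mercator, apparent areas scale as sec²φ, so the ratio is cos²φ₂ / cos²φ₁.
cos²φ₂ / cos²φ₁ = 5.31  ⇒  cos φ₁ = cos 21.1° / √5.31 = 0.9330/2.304 = 0.4049.
φ₁ = arccos(0.4049) ≈ 66.1°.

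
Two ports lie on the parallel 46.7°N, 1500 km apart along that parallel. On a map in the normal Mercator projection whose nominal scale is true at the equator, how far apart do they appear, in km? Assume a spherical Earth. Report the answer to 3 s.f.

2190 km

Mercator is conformal, so the point scale is isotropic: h = k = sec φ = 1/cos φ.
Along the parallel, k = sec 46.7° = 1/0.6858 = 1.458.
Map distance = 1500 × 1.458 ≈ 2190 km.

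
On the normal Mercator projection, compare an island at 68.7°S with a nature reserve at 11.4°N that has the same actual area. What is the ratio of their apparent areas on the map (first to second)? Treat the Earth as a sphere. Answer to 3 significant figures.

7.28

Mercator is conformal with k = sec φ, so areal scale = k² = sec²φ.
At 68.7°: sec²(68.7°) = 1/0.3633² = 7.579.
At 11.4°: sec²(11.4°) = 1/0.9803² = 1.041.
Ratio = 7.579/1.041 = cos²(11.4°)/cos²(68.7°) ≈ 7.28.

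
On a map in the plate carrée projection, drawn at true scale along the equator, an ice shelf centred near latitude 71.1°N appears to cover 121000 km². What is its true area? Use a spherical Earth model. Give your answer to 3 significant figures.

39200 km²

For the equirectangular projection with φ₀ = 0 (plate carrée), h = 1 along meridians and k = sec φ along parallels.
Areal scale = h·k = 1 × sec φ; at 71.1°, h = 1.000, k = 3.087, so h·k = 3.087.
True area = apparent / (areal scale) = 121000 / 3.087 ≈ 39200 km².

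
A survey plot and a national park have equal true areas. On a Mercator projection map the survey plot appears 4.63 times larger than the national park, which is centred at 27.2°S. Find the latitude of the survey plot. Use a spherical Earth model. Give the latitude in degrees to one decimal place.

On Mercator, (apparent₁)/(apparent₂) = sec²φ₁ / sec²φ₂ when true areas are equal.
cos²φ₂ / cos²φ₁ = 4.63  ⇒  cos φ₁ = cos 27.2° / √4.63 = 0.8894/2.152 = 0.4133.
φ₁ = arccos(0.4133) ≈ 65.6°.

65.6°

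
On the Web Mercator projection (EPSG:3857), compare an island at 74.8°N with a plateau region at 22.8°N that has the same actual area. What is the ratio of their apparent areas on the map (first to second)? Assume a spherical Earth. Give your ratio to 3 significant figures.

12.4

Mercator areal scale is sec²φ.
At 74.8°: sec²(74.8°) = 1/0.2622² = 14.55.
At 22.8°: sec²(22.8°) = 1/0.9219² = 1.177.
Ratio = 14.55/1.177 = cos²(22.8°)/cos²(74.8°) ≈ 12.4.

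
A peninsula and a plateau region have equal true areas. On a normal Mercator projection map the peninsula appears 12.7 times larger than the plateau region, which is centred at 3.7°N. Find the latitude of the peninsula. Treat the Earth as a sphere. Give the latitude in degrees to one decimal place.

73.7°

On Mercator, (apparent₁)/(apparent₂) = sec²φ₁ / sec²φ₂ when true areas are equal.
cos²φ₂ / cos²φ₁ = 12.7  ⇒  cos φ₁ = cos 3.7° / √12.7 = 0.9979/3.564 = 0.2800.
φ₁ = arccos(0.2800) ≈ 73.7°.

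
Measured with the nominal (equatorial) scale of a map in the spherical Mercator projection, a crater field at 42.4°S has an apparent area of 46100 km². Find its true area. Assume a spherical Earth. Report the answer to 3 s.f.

25100 km²

For Mercator, h = k = sec φ (a conformal cylindrical projection has a single point scale, 1/cos φ).
Areal scale = k² = sec²φ = 1/cos²(42.4°) = 1/0.7385² = 1.834.
True area = apparent / (areal scale) = 46100 / 1.834 ≈ 25100 km².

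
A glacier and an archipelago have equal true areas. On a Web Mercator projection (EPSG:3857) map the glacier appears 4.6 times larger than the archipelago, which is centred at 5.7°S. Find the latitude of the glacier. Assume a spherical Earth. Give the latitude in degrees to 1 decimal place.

62.4°

Mercator areal scale is sec²φ, so apparent-area ratio = sec²φ₁ / sec²φ₂ = cos²φ₂ / cos²φ₁.
cos²φ₂ / cos²φ₁ = 4.6  ⇒  cos φ₁ = cos 5.7° / √4.6 = 0.9951/2.145 = 0.4639.
φ₁ = arccos(0.4639) ≈ 62.4°.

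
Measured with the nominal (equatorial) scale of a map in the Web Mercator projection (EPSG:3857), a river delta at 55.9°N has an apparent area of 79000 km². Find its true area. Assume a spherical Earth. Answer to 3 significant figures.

24800 km²

Mercator is conformal, so the point scale is isotropic: h = k = sec φ = 1/cos φ.
Areal scale = k² = sec²φ = 1/cos²(55.9°) = 1/0.5606² = 3.182.
True area = apparent / (areal scale) = 79000 / 3.182 ≈ 24800 km².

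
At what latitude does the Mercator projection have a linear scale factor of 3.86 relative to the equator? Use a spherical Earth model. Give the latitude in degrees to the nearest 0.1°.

75.0°

Mercator scale is k = sec φ = 1/cos φ.
1/cos φ = 3.86  ⇒  cos φ = 0.2591  ⇒  φ = arccos(0.2591) ≈ 75.0°.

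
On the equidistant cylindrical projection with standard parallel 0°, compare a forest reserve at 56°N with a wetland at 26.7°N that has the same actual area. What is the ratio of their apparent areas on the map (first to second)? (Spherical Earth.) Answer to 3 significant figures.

In the plate carrée (x = Rλ, y = Rφ), meridians are true-scale (h = 1) and parallels are stretched by k = sec φ.
Areal scale at 56°: h·k = 1.000 × 1.788 = 1.788.
Areal scale at 26.7°: h·k = 1.000 × 1.119 = 1.119.
Ratio = 1.788/1.119 ≈ 1.60.

1.60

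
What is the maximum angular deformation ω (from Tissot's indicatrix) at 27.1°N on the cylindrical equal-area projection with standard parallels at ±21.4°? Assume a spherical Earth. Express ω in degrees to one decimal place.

5.1°

Cylindrical equal-area (φ₀ = 21.4°): h = cos φ / cos 21.4° along meridians, k = cos 21.4° / cos φ along parallels; h·k = 1.
At 27.1°: h = 0.9561, k = 1.046; principal scales a = 1.046, b = 0.9561.
sin(ω/2) = (a − b)/(a + b) = 0.08975/2.002 = 0.04483, so ω = 2 arcsin(0.04483) ≈ 5.1°.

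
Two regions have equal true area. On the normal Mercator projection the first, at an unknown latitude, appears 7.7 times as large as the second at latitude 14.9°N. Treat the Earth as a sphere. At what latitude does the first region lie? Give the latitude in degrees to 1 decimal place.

On Mercator, (apparent₁)/(apparent₂) = sec²φ₁ / sec²φ₂ when true areas are equal.
cos²φ₂ / cos²φ₁ = 7.7  ⇒  cos φ₁ = cos 14.9° / √7.7 = 0.9664/2.775 = 0.3483.
φ₁ = arccos(0.3483) ≈ 69.6°.

69.6°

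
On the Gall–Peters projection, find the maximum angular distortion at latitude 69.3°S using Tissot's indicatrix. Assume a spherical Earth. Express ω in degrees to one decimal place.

The Gall–Peters projection is cylindrical equal-area with φ₀ = 45°. Cylindrical equal-area (φ₀ = 45°): h = cos φ / cos 45° along meridians, k = cos 45° / cos φ along parallels; h·k = 1.
At 69.3°: h = 0.4999, k = 2.000; principal scales a = 2.000, b = 0.4999.
sin(ω/2) = (a − b)/(a + b) = 1.501/2.500 = 0.6001, so ω = 2 arcsin(0.6001) ≈ 73.8°.

73.8°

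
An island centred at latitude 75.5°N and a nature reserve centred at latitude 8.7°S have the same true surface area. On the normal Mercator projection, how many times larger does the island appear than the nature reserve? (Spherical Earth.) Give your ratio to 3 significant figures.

Mercator areal scale is sec²φ.
At 75.5°: sec²(75.5°) = 1/0.2504² = 15.95.
At 8.7°: sec²(8.7°) = 1/0.9885² = 1.023.
Ratio = 15.95/1.023 = cos²(8.7°)/cos²(75.5°) ≈ 15.6.

15.6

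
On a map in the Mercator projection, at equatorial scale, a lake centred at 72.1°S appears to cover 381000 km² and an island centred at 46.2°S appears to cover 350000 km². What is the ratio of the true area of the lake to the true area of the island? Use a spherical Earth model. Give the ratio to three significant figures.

Since Mercator area scale is 1/cos²φ, the true area equals the apparent area multiplied by cos²φ.
True area of lake: 381000 × cos²(72.1°) = 381000 × 0.09447 = 35990 km².
True area of island: 350000 × cos²(46.2°) = 350000 × 0.4791 = 167700 km².
Ratio = 35990 / 167700 ≈ 0.215.

0.215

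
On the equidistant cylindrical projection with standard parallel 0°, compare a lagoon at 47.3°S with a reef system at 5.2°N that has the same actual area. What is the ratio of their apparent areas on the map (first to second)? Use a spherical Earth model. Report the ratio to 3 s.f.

1.47

In the plate carrée (x = Rλ, y = Rφ), meridians are true-scale (h = 1) and parallels are stretched by k = sec φ.
Areal scale at 47.3°: h·k = 1.000 × 1.475 = 1.475.
Areal scale at 5.2°: h·k = 1.000 × 1.004 = 1.004.
Ratio = 1.475/1.004 ≈ 1.47.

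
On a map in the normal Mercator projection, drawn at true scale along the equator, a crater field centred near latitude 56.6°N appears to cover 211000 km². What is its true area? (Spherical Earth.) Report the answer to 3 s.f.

The Mercator projection is conformal; its linear scale factor is the same in every direction and equals sec φ = 1/cos φ.
Areal scale = k² = sec²φ = 1/cos²(56.6°) = 1/0.5505² = 3.300.
True area = apparent / (areal scale) = 211000 / 3.300 ≈ 63900 km².

63900 km²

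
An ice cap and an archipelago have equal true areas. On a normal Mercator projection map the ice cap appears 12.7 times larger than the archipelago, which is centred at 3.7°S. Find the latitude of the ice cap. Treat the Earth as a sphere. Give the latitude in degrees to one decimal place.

For equal true areas on Mercator, apparent areas scale as sec²φ, so the ratio is cos²φ₂ / cos²φ₁.
cos²φ₂ / cos²φ₁ = 12.7  ⇒  cos φ₁ = cos 3.7° / √12.7 = 0.9979/3.564 = 0.2800.
φ₁ = arccos(0.2800) ≈ 73.7°.

73.7°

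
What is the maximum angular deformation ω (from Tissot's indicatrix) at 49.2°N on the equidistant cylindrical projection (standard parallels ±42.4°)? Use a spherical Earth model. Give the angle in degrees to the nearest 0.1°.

With standard parallel φ₀ = 42.4°, the equirectangular projection gives x = Rλ cos φ₀, y = Rφ, so h = 1 and k = cos 42.4° / cos φ.
At 49.2°: h = 1.000, k = 1.130; principal scales a = 1.130, b = 1.000.
sin(ω/2) = (a − b)/(a + b) = 0.1301/2.130 = 0.06109, so ω = 2 arcsin(0.06109) ≈ 7.0°.

7.0°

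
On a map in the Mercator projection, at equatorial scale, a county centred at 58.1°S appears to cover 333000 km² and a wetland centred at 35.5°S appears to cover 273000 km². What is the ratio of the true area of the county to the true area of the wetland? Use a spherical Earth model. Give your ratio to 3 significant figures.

0.514

Mercator's areal exaggeration is sec²φ; hence true area = (apparent area) · cos²φ.
True area of county: 333000 × cos²(58.1°) = 333000 × 0.2792 = 92990 km².
True area of wetland: 273000 × cos²(35.5°) = 273000 × 0.6628 = 180900 km².
Ratio = 92990 / 180900 ≈ 0.514.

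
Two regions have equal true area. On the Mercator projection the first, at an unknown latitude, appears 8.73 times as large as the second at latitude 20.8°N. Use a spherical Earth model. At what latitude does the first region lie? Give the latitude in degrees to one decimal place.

Mercator areal scale is sec²φ, so apparent-area ratio = sec²φ₁ / sec²φ₂ = cos²φ₂ / cos²φ₁.
cos²φ₂ / cos²φ₁ = 8.73  ⇒  cos φ₁ = cos 20.8° / √8.73 = 0.9348/2.955 = 0.3164.
φ₁ = arccos(0.3164) ≈ 71.6°.

71.6°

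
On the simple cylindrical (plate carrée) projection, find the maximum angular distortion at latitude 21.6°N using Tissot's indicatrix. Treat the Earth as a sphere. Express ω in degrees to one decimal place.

4.2°

In the plate carrée (x = Rλ, y = Rφ), meridians are true-scale (h = 1) and parallels are stretched by k = sec φ.
At 21.6°: h = 1.000, k = 1.076; principal scales a = 1.076, b = 1.000.
sin(ω/2) = (a − b)/(a + b) = 0.07553/2.076 = 0.03639, so ω = 2 arcsin(0.03639) ≈ 4.2°.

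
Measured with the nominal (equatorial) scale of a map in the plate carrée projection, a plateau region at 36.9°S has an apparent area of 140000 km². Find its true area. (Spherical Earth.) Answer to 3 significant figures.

In the plate carrée (x = Rλ, y = Rφ), meridians are true-scale (h = 1) and parallels are stretched by k = sec φ.
Areal scale = h·k = 1 × sec φ; at 36.9°, h = 1.000, k = 1.250, so h·k = 1.250.
True area = apparent / (areal scale) = 140000 / 1.250 ≈ 112000 km².

112000 km²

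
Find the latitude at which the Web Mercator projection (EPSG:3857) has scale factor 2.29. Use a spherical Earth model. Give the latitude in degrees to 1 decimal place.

64.1°

Mercator scale is k = sec φ = 1/cos φ.
1/cos φ = 2.29  ⇒  cos φ = 0.4367  ⇒  φ = arccos(0.4367) ≈ 64.1°.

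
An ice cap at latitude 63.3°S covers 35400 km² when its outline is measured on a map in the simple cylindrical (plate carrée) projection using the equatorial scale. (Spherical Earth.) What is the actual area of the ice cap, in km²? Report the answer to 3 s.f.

In the plate carrée (x = Rλ, y = Rφ), meridians are true-scale (h = 1) and parallels are stretched by k = sec φ.
Areal scale = h·k = 1 × sec φ; at 63.3°, h = 1.000, k = 2.226, so h·k = 2.226.
True area = apparent / (areal scale) = 35400 / 2.226 ≈ 15900 km².

15900 km²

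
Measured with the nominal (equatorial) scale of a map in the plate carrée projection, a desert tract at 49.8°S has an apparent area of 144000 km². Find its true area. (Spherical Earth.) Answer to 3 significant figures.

92900 km²

For the equirectangular projection with φ₀ = 0 (plate carrée), h = 1 along meridians and k = sec φ along parallels.
Areal scale = h·k = 1 × sec φ; at 49.8°, h = 1.000, k = 1.549, so h·k = 1.549.
True area = apparent / (areal scale) = 144000 / 1.549 ≈ 92900 km².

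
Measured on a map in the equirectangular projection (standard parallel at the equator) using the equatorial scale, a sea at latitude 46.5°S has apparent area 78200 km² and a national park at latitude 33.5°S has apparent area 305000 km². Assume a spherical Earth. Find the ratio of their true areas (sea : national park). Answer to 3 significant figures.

On the plate carrée, areal scale = h·k = 1 × sec φ, so true area = apparent × cos φ.
True area of sea: 78200 × cos(46.5°) = 78200 × 0.6884 = 53830 km².
True area of national park: 305000 × cos(33.5°) = 305000 × 0.8339 = 254300 km².
Ratio = 53830 / 254300 ≈ 0.212.

0.212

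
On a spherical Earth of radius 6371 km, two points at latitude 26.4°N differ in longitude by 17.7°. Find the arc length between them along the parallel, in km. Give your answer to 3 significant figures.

1760 km

Arc length along a parallel = R cos φ · Δλ (with Δλ in radians).
= 6371 × cos 26.4° × (17.7° × π/180) = 6371 × 0.8957 × 0.3089 ≈ 1760 km.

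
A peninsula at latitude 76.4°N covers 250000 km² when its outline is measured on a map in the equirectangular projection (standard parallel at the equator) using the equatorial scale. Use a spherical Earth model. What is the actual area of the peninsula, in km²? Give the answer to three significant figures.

In the plate carrée (x = Rλ, y = Rφ), meridians are true-scale (h = 1) and parallels are stretched by k = sec φ.
Areal scale = h·k = 1 × sec φ; at 76.4°, h = 1.000, k = 4.253, so h·k = 4.253.
True area = apparent / (areal scale) = 250000 / 4.253 ≈ 58800 km².

58800 km²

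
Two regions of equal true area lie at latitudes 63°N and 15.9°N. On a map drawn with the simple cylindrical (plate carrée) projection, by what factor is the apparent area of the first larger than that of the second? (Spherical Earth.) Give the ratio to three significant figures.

2.12

In the plate carrée (x = Rλ, y = Rφ), meridians are true-scale (h = 1) and parallels are stretched by k = sec φ.
Areal scale at 63°: h·k = 1.000 × 2.203 = 2.203.
Areal scale at 15.9°: h·k = 1.000 × 1.040 = 1.040.
Ratio = 2.203/1.040 ≈ 2.12.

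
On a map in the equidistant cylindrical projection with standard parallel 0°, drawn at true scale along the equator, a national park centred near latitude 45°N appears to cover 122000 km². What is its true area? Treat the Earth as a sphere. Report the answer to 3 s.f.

Plate carrée maps x = Rλ, y = Rφ. The meridian scale is h = 1 and the parallel scale is k = 1/cos φ = sec φ.
Areal scale = h·k = 1 × sec φ; at 45°, h = 1.000, k = 1.414, so h·k = 1.414.
True area = apparent / (areal scale) = 122000 / 1.414 ≈ 86300 km².

86300 km²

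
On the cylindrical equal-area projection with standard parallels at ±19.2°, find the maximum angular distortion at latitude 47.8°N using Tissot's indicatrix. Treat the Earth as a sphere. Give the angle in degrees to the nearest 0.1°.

38.3°

Cylindrical equal-area (φ₀ = 19.2°): h = cos φ / cos 19.2° along meridians, k = cos 19.2° / cos φ along parallels; h·k = 1.
At 47.8°: h = 0.7113, k = 1.406; principal scales a = 1.406, b = 0.7113.
sin(ω/2) = (a − b)/(a + b) = 0.6946/2.117 = 0.3281, so ω = 2 arcsin(0.3281) ≈ 38.3°.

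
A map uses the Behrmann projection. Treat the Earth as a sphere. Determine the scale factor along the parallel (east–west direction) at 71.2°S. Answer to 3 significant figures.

2.69

Behrmann is a cylindrical equal-area projection with standard parallels at ±30°. For cylindrical equal-area with standard parallel φ₀, h = cos φ / cos φ₀ and k = cos φ₀ / cos φ, so h·k = 1.
k = cos 30° / cos 71.2° = 0.8660/0.3223 = 2.687.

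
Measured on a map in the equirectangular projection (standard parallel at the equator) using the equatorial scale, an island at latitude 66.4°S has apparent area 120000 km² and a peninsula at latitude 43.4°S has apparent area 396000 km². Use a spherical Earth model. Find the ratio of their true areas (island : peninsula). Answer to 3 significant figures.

0.167

Plate carrée has h = 1 and k = sec φ, giving areal scale sec φ; true area = (apparent area) · cos φ.
True area of island: 120000 × cos(66.4°) = 120000 × 0.4003 = 48040 km².
True area of peninsula: 396000 × cos(43.4°) = 396000 × 0.7266 = 287700 km².
Ratio = 48040 / 287700 ≈ 0.167.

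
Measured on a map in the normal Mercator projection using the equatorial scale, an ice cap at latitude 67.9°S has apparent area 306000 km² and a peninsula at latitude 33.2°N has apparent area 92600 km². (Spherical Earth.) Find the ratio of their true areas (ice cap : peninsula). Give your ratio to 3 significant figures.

Mercator's areal exaggeration is sec²φ; hence true area = (apparent area) · cos²φ.
True area of ice cap: 306000 × cos²(67.9°) = 306000 × 0.1415 = 43310 km².
True area of peninsula: 92600 × cos²(33.2°) = 92600 × 0.7002 = 64840 km².
Ratio = 43310 / 64840 ≈ 0.668.

0.668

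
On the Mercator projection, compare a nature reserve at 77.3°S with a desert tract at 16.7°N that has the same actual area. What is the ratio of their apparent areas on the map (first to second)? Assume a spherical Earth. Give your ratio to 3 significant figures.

19.0

Mercator is conformal with k = sec φ, so areal scale = k² = sec²φ.
At 77.3°: sec²(77.3°) = 1/0.2198² = 20.69.
At 16.7°: sec²(16.7°) = 1/0.9578² = 1.090.
Ratio = 20.69/1.090 = cos²(16.7°)/cos²(77.3°) ≈ 19.0.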